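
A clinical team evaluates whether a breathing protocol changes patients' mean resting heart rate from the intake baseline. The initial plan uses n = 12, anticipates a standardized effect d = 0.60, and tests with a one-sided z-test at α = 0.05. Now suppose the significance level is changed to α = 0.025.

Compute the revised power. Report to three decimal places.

δ = d·√n = 0.60 × √12 = 2.0785 (unchanged). New critical value: z_{0.025} = 1.960.
Revised power = P(Z > 1.960 − δ) = Φ(0.118) = 0.5472.

Power ≈ 0.547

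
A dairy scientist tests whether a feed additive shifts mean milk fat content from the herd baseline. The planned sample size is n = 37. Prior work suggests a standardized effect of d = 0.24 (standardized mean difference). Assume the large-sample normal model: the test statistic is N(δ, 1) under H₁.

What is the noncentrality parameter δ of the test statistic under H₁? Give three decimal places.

δ ≈ 1.460

The noncentrality parameter scales effect size by the design's sample-size factor: δ = d·√n = 0.24 × √37 = 1.4599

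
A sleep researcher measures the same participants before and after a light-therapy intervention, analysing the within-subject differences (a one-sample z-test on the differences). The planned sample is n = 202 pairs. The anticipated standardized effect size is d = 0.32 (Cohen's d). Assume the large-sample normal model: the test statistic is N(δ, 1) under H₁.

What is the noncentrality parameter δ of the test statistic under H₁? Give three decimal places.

The noncentrality parameter scales effect size by the design's sample-size factor: δ = d·√n = 0.32 × √202 = 4.5481

δ ≈ 4.548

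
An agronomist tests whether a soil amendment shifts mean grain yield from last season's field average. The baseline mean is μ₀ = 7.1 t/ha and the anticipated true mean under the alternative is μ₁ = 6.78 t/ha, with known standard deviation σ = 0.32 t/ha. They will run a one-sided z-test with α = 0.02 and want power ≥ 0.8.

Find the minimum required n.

Standardized effect: d = |μ₁ − μ₀| / σ = |6.78 − 7.1| / 0.32 = 1.0000
Set Φ(δ − 2.054) = 0.8; then δ − 2.054 = Φ⁻¹(0.8) = 0.842, giving δ = 2.895.
δ = d·√n ⇒ n = (δ/d)² = (2.895 / 1.0000)² = 8.38.
Rounding up, n = 9.

n = 9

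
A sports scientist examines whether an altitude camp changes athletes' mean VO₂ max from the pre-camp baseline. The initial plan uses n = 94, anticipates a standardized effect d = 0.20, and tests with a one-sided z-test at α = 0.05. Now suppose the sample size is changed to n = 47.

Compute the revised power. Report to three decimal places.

Power ≈ 0.392

With n = 47: δ = d·√n = 0.20 × √47 = 1.3711. Critical value z_{0.05} = 1.645.
Revised power = Φ(δ − 1.645) = Φ(-0.274) = 0.3921.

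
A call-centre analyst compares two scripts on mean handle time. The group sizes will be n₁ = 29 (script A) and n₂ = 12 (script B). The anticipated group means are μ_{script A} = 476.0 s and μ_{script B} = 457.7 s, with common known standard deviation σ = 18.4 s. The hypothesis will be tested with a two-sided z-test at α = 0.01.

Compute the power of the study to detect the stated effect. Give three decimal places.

Power ≈ 0.626

Standardized effect: d = |μ_{script A} − μ_{script B}| / σ = |476.0 − 457.7| / 18.4 = 0.9946
Noncentrality parameter: λ = d / √(1/n₁ + 1/n₂) = 0.9946 / √(1/29 + 1/12) = 2.8976
Critical value for a two-sided test at α = 0.01: z_{α/2} = 2.576.
Power = Φ(λ − 2.576) + Φ(−λ − 2.576) = Φ(0.322) + Φ(-5.473) = 0.6262 + 0.0000 = 0.6262.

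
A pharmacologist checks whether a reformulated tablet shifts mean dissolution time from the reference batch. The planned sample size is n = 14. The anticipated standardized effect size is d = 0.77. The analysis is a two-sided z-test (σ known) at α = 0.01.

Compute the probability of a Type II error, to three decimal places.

Noncentrality parameter: δ = d·√n = 0.77 × √14 = 2.8811
Critical value for a two-sided test at α = 0.01: z_{α/2} = 2.576.
Power = Φ(δ − 2.576) + Φ(−δ − 2.576) = Φ(0.305) + Φ(-5.457) = 0.6199 + 0.0000 = 0.6199.
Type II error: β = 1 − power = 1 − 0.6199 = 0.3801.

β ≈ 0.380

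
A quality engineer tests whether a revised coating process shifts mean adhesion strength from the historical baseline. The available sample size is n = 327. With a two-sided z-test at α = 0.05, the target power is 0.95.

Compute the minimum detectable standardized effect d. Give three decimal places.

Required noncentrality: δ = z_{0.025} + z_{0.05} = 1.960 + 1.645 = 3.605.
(Lower-tail contribution to power is negligible for δ > 0.)
δ = d·√n ⇒ d = δ/√n = 3.605/√327 = 0.1993.

d ≈ 0.199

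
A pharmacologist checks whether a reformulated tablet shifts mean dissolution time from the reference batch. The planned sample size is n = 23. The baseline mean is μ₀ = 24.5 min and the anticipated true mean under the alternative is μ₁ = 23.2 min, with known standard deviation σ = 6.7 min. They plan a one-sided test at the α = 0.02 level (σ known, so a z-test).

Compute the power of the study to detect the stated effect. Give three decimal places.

Standardized effect: d = |μ₁ − μ₀| / σ = |23.2 − 24.5| / 6.7 = 0.1940
Noncentrality parameter: δ = d·√n = 0.1940 × √23 = 0.9305
Critical value for a one-sided test at α = 0.02: z_α = 2.054.
Power = Φ(δ − 2.054) = Φ(-1.123) = 0.1307.

Power ≈ 0.131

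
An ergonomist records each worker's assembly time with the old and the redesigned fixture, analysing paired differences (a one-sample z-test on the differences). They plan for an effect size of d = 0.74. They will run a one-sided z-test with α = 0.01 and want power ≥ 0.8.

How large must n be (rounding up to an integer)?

n = 19

For power 0.8 need Φ(δ − z_{0.01}) = 0.8, so δ = z_{0.01} + z_{0.20} = 2.326 + 0.842 = 3.168.
δ = d·√n ⇒ n = (δ/d)² = (3.168 / 0.74)² = 18.33.
Rounding up, n = 19.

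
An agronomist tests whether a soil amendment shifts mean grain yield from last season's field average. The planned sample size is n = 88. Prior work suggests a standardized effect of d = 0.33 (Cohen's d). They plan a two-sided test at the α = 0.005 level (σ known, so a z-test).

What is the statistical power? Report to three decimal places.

Noncentrality parameter: δ = d·√n = 0.33 × √88 = 3.0957
Two-sided α = 0.005 → critical value z_{0.0025} = 2.807.
Power = Φ(δ − 2.807) + Φ(−δ − 2.807) = Φ(0.289) + Φ(-5.903) = 0.6136 + 0.0000 = 0.6136.

Power ≈ 0.614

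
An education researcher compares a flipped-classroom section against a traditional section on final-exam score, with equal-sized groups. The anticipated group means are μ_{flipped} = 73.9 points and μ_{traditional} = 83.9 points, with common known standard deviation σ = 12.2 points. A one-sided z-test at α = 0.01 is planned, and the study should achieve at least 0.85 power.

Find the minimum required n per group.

n = 34 per group

Standardized effect: d = |μ_{flipped} − μ_{traditional}| / σ = |73.9 − 83.9| / 12.2 = 0.8197
Set Φ(δ − 2.326) = 0.85; then δ − 2.326 = Φ⁻¹(0.85) = 1.036, giving δ = 3.363.
δ = d·√(n/2) ⇒ n = 2(δ/d)² = 2 × (3.363 / 0.8197)² = 33.66.
Round up to the next whole unit.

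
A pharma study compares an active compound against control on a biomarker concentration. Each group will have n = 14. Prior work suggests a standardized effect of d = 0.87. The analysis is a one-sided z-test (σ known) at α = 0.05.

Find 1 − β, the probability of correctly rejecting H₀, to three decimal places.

Noncentrality parameter: δ = d·√(n/2) = 0.87 × √(14/2) = 2.3018
Critical value for a one-sided test at α = 0.05: z_α = 1.645.
Power = P(Z > 1.645 − δ) = Φ(0.657) = 0.7444.

Power ≈ 0.744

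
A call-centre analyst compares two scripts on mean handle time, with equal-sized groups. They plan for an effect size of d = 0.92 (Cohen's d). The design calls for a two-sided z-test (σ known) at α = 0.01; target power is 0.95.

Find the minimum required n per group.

n = 43 per group

For power 0.95 need Φ(δ − z_{0.005}) = 0.95, so δ = z_{0.005} + z_{0.05} = 2.576 + 1.645 = 4.221.
(Ignoring the negligible lower-tail rejection probability gives the usual closed-form inversion.)
δ = d·√(n/2) ⇒ n = 2(δ/d)² = 2 × (4.221 / 0.92)² = 42.09.
Round up to the next whole unit.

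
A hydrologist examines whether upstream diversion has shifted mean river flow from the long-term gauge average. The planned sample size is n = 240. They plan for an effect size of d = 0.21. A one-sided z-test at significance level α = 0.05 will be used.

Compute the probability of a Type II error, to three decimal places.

Noncentrality parameter: δ = d·√n = 0.21 × √240 = 3.2533
Critical value for a one-sided test at α = 0.05: z_α = 1.645.
Power = Φ(δ − 1.645) = Φ(1.608) = 0.9461.
Type II error: β = 1 − power = 1 − 0.9461 = 0.0539.

β ≈ 0.054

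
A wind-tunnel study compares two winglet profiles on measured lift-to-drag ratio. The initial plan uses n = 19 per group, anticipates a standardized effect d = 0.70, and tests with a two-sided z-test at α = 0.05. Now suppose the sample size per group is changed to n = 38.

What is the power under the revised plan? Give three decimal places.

Power ≈ 0.862

With n = 38 per group: δ = d·√(n/2) = 0.70 × √(38/2) = 3.0512. Critical value z_{0.025} = 1.960.
Revised power = Φ(δ − 1.960) + Φ(−δ − 1.960) = Φ(1.091) + Φ(-5.011) = 0.8624 + 0.0000 = 0.8624.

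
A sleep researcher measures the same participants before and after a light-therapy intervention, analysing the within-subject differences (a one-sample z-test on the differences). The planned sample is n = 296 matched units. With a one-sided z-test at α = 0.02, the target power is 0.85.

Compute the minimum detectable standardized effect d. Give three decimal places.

d ≈ 0.180

Required noncentrality: δ = z_{0.02} + z_{0.15} = 2.054 + 1.036 = 3.090.
δ = d·√n ⇒ d = δ/√n = 3.090/√296 = 0.1796.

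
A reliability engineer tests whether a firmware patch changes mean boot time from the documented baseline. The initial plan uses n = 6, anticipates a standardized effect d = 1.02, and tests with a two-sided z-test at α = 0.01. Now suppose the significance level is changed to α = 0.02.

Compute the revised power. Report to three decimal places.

Power ≈ 0.568

δ = d·√n = 1.02 × √6 = 2.4985 (unchanged). New critical value: z_{0.01} = 2.326.
Revised power = Φ(δ − 2.326) + Φ(−δ − 2.326) = Φ(0.172) + Φ(-4.825) = 0.5683 + 0.0000 = 0.5683.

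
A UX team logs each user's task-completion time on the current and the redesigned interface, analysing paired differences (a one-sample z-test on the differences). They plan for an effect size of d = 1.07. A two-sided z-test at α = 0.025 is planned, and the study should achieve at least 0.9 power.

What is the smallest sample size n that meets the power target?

n = 11

For power 0.9 need Φ(δ − z_{0.0125}) = 0.9, so δ = z_{0.0125} + z_{0.10} = 2.241 + 1.282 = 3.523.
(For δ > 0 the lower-tail rejection region contributes negligibly to power, so the one-term inversion is standard.)
δ = d·√n ⇒ n = (δ/d)² = (3.523 / 1.07)² = 10.84.
Round up to the next whole unit.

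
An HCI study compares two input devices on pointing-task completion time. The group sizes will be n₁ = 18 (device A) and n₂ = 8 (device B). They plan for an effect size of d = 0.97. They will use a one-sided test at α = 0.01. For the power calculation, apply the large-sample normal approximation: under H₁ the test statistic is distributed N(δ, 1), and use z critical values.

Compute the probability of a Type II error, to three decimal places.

β ≈ 0.517

Noncentrality parameter: δ = d / √(1/n₁ + 1/n₂) = 0.97 / √(1/18 + 1/8) = 2.2828
One-sided α = 0.01 → critical value z_{0.01} = 2.326.
Power = Φ(δ − 2.326) = Φ(-0.044) = 0.4826.
Type II error: β = 1 − power = 1 − 0.4826 = 0.5174.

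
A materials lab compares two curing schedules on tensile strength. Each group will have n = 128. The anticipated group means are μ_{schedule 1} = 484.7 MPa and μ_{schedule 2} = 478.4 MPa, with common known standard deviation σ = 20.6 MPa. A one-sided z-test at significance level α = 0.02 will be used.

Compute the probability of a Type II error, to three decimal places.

β ≈ 0.347

Standardized effect: d = |μ_{schedule 1} − μ_{schedule 2}| / σ = |484.7 − 478.4| / 20.6 = 0.3058
Noncentrality parameter: δ = d·√(n/2) = 0.3058 × √(128/2) = 2.4466
One-sided α = 0.02 → critical value z_{0.02} = 2.054.
Power = P(Z > 2.054 − δ) = Φ(0.393) = 0.6528.
Type II error: β = 1 − power = 1 − 0.6528 = 0.3472.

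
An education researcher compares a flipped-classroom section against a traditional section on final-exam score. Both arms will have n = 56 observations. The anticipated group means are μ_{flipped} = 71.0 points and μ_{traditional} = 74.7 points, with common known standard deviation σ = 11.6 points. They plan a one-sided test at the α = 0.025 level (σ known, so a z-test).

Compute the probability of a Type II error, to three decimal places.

Standardized effect: d = |μ_{flipped} − μ_{traditional}| / σ = |71.0 − 74.7| / 11.6 = 0.3190
Noncentrality parameter: δ = d·√(n/2) = 0.3190 × √(56/2) = 1.6878
Critical value for a one-sided test at α = 0.025: z_α = 1.960.
Power = P(Z > 1.960 − δ) = Φ(-0.272) = 0.3928.
Type II error: β = 1 − power = 1 − 0.3928 = 0.6072.

β ≈ 0.607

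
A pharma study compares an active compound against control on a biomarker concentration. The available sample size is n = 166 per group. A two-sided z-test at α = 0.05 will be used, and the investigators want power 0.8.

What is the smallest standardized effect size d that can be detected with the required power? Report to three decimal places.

Need Φ(δ − 1.960) = 0.8, so δ = 1.960 + 0.842 = 2.802.
(Lower-tail contribution to power is negligible for δ > 0.)
δ = d·√(n/2) ⇒ d = δ/√(n/2) = 2.802/√(166/2) = 0.3075.

d ≈ 0.308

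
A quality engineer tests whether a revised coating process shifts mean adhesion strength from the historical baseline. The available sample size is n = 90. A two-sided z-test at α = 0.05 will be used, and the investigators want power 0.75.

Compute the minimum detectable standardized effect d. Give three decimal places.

Required noncentrality: δ = z_{0.025} + z_{0.25} = 1.960 + 0.674 = 2.634.
(Lower-tail contribution to power is negligible for δ > 0.)
δ = d·√n ⇒ d = δ/√n = 2.634/√90 = 0.2777.

d ≈ 0.278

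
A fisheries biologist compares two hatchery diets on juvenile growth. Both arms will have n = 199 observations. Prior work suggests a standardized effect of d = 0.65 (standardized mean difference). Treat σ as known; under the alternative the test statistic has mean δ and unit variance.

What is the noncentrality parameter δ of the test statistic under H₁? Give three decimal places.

The noncentrality parameter scales effect size by the design's sample-size factor: δ = d·√(n/2) = 0.65 × √(199/2) = 6.4837

δ ≈ 6.484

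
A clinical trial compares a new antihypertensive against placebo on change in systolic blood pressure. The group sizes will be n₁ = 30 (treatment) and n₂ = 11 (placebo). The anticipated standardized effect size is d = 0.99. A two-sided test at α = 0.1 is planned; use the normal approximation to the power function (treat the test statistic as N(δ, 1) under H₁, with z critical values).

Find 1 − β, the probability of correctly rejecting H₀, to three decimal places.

Power ≈ 0.878

Noncentrality parameter: δ = d / √(1/n₁ + 1/n₂) = 0.99 / √(1/30 + 1/11) = 2.8087
Two-sided α = 0.1 → critical value z_{0.05} = 1.645.
Power = Φ(δ − 1.645) + Φ(−δ − 1.645) = Φ(1.164) + Φ(-4.454) = 0.8778 + 0.0000 = 0.8778.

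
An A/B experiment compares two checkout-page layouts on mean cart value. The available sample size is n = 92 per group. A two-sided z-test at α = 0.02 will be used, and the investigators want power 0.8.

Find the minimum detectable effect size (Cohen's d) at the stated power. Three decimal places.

Required noncentrality: δ = z_{0.01} + z_{0.20} = 2.326 + 0.842 = 3.168.
(The second rejection-region term Φ(−δ − z_{α/2}) is negligible and dropped.)
δ = d·√(n/2) ⇒ d = δ/√(n/2) = 3.168/√(92/2) = 0.4671.

d ≈ 0.467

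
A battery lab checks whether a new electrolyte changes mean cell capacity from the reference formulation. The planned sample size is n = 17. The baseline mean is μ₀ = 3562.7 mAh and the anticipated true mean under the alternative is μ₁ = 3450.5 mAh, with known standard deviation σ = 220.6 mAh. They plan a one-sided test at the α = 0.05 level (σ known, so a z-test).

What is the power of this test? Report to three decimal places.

Standardized effect: d = |μ₁ − μ₀| / σ = |3450.5 − 3562.7| / 220.6 = 0.5086
Noncentrality parameter: δ = d·√n = 0.5086 × √17 = 2.0971
Critical value for a one-sided test at α = 0.05: z_α = 1.645.
Power = Φ(δ − 1.645) = Φ(0.452) = 0.6744.

Power ≈ 0.674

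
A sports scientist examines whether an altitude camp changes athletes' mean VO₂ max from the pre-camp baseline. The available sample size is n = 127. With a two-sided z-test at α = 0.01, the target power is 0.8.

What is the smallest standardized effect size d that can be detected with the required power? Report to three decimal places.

Need Φ(δ − 2.576) = 0.8, so δ = 2.576 + 0.842 = 3.417.
(Lower-tail contribution to power is negligible for δ > 0.)
δ = d·√n ⇒ d = δ/√n = 3.417/√127 = 0.3032.

d ≈ 0.303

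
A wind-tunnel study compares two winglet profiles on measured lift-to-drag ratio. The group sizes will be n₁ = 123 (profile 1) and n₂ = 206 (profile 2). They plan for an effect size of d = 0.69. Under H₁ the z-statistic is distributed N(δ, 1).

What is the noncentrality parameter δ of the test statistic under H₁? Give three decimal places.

The noncentrality parameter scales effect size by the design's sample-size factor: δ = d / √(1/n₁ + 1/n₂) = 0.69 / √(1/123 + 1/206) = 6.0553

δ ≈ 6.055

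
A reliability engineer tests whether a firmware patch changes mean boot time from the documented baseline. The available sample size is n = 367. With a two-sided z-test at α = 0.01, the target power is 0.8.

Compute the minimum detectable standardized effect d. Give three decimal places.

Required noncentrality: δ = z_{0.005} + z_{0.20} = 2.576 + 0.842 = 3.417.
(Lower-tail contribution to power is negligible for δ > 0.)
δ = d·√n ⇒ d = δ/√n = 3.417/√367 = 0.1784.

d ≈ 0.178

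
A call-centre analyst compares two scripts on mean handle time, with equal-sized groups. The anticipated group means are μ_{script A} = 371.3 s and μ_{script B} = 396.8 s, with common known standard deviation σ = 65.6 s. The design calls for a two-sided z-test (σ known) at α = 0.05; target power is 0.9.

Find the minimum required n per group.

n = 140 per group

Standardized effect: d = |μ_{script A} − μ_{script B}| / σ = |371.3 − 396.8| / 65.6 = 0.3887
Set Φ(δ − 1.960) = 0.9; then δ − 1.960 = Φ⁻¹(0.9) = 1.282, giving δ = 3.242.
(For δ > 0 the lower-tail rejection region contributes negligibly to power, so the one-term inversion is standard.)
δ = d·√(n/2) ⇒ n = 2(δ/d)² = 2 × (3.242 / 0.3887)² = 139.08.
Round up to the next whole unit.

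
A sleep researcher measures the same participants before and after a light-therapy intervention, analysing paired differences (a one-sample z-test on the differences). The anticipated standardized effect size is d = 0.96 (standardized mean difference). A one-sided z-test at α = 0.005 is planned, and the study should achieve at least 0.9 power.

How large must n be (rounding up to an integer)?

n = 17

Set Φ(δ − 2.576) = 0.9; then δ − 2.576 = Φ⁻¹(0.9) = 1.282, giving δ = 3.857.
δ = d·√n ⇒ n = (δ/d)² = (3.857 / 0.96)² = 16.15.
Rounding up, n = 17.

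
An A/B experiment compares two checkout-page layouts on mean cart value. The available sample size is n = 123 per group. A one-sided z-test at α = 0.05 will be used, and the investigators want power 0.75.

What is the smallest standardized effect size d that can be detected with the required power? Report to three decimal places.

Need Φ(δ − 1.645) = 0.75, so δ = 1.645 + 0.674 = 2.319.
δ = d·√(n/2) ⇒ d = δ/√(n/2) = 2.319/√(123/2) = 0.2958.

d ≈ 0.296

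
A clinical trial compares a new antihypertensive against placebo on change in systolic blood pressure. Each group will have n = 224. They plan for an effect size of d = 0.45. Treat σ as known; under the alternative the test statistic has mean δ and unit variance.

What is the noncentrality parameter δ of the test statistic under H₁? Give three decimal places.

δ ≈ 4.762

The noncentrality parameter scales effect size by the design's sample-size factor: δ = d·√(n/2) = 0.45 × √(224/2) = 4.7624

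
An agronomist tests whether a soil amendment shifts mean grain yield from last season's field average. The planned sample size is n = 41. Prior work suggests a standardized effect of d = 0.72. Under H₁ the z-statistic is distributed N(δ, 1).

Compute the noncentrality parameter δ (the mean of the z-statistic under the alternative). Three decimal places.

δ = d·√n = 0.72 × √41 = 4.6102

δ ≈ 4.610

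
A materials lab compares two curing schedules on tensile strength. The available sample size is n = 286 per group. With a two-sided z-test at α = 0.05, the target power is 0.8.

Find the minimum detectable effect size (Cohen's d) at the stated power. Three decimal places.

d ≈ 0.234

Need Φ(δ − 1.960) = 0.8, so δ = 1.960 + 0.842 = 2.802.
(The second rejection-region term Φ(−δ − z_{α/2}) is negligible and dropped.)
δ = d·√(n/2) ⇒ d = δ/√(n/2) = 2.802/√(286/2) = 0.2343.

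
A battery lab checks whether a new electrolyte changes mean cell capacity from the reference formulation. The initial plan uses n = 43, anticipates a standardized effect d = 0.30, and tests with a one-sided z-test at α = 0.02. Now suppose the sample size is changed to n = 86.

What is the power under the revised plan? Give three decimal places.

Power ≈ 0.767

With n = 86: δ = d·√n = 0.30 × √86 = 2.7821. Critical value z_{0.02} = 2.054.
Revised power = P(Z > 2.054 − δ) = Φ(0.728) = 0.7668.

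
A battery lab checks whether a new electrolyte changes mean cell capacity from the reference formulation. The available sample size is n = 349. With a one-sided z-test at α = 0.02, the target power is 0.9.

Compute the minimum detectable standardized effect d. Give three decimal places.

Need Φ(δ − 2.054) = 0.9, so δ = 2.054 + 1.282 = 3.335.
δ = d·√n ⇒ d = δ/√n = 3.335/√349 = 0.1785.

d ≈ 0.179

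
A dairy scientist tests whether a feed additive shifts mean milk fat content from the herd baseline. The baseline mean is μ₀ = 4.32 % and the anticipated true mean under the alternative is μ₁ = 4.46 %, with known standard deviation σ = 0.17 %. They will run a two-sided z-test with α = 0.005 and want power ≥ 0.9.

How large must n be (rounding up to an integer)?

n = 25

Standardized effect: d = |μ₁ − μ₀| / σ = |4.46 − 4.32| / 0.17 = 0.8235
Set Φ(δ − 2.807) = 0.9; then δ − 2.807 = Φ⁻¹(0.9) = 1.282, giving δ = 4.089.
(The Φ(−δ − z_{α/2}) term is vanishingly small for δ > 0 and is dropped in the standard sample-size formula.)
δ = d·√n ⇒ n = (δ/d)² = (4.089 / 0.8235)² = 24.65.
Round up to the next whole unit.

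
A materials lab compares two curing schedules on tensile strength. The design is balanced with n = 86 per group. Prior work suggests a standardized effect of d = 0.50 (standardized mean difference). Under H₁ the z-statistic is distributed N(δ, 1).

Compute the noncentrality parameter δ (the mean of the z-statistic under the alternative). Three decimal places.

δ ≈ 3.279

δ = d·√(n/2) = 0.50 × √(86/2) = 3.2787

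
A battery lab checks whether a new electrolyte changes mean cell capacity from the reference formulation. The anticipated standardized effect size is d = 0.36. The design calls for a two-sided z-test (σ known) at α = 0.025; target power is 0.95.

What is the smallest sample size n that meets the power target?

n = 117

For power 0.95 need Φ(δ − z_{0.0125}) = 0.95, so δ = z_{0.0125} + z_{0.05} = 2.241 + 1.645 = 3.886.
(The Φ(−δ − z_{α/2}) term is vanishingly small for δ > 0 and is dropped in the standard sample-size formula.)
δ = d·√n ⇒ n = (δ/d)² = (3.886 / 0.36)² = 116.54.
Round up to the next whole unit.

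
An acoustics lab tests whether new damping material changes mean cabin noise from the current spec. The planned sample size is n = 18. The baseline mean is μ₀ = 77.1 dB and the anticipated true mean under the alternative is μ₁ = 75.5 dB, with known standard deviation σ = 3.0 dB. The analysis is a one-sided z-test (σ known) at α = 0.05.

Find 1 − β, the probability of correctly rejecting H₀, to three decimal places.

Power ≈ 0.732

Standardized effect: d = |μ₁ − μ₀| / σ = |75.5 − 77.1| / 3.0 = 0.5333
Noncentrality parameter: δ = d·√n = 0.5333 × √18 = 2.2627
One-sided α = 0.05 → critical value z_{0.05} = 1.645.
Power = Φ(δ − 1.645) = Φ(0.618) = 0.7317.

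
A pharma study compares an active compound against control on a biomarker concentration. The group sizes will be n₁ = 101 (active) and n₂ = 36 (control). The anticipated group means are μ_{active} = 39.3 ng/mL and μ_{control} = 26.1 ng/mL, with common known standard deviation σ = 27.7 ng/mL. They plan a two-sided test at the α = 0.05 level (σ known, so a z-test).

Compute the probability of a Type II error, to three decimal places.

β ≈ 0.310

Standardized effect: d = |μ_{active} − μ_{control}| / σ = |39.3 − 26.1| / 27.7 = 0.4765
Noncentrality parameter: δ = d / √(1/n₁ + 1/n₂) = 0.4765 / √(1/101 + 1/36) = 2.4550
Critical value for a two-sided test at α = 0.05: z_{α/2} = 1.960.
Power = Φ(δ − 1.960) + Φ(−δ − 1.960) = Φ(0.495) + Φ(-4.415) = 0.6897 + 0.0000 = 0.6897.
Type II error: β = 1 − power = 1 − 0.6897 = 0.3103.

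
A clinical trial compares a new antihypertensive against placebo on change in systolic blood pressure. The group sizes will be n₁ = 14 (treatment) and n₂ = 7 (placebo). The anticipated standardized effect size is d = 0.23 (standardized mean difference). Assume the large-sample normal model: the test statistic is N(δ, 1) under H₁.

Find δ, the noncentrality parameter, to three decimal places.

The noncentrality parameter scales effect size by the design's sample-size factor: δ = d / √(1/n₁ + 1/n₂) = 0.23 / √(1/14 + 1/7) = 0.4969

δ ≈ 0.497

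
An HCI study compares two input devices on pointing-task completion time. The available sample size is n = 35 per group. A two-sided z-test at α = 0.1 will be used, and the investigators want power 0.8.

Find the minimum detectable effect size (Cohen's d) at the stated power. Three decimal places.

Required noncentrality: δ = z_{0.05} + z_{0.20} = 1.645 + 0.842 = 2.486.
(The second rejection-region term Φ(−δ − z_{α/2}) is negligible and dropped.)
δ = d·√(n/2) ⇒ d = δ/√(n/2) = 2.486/√(35/2) = 0.5944.

d ≈ 0.594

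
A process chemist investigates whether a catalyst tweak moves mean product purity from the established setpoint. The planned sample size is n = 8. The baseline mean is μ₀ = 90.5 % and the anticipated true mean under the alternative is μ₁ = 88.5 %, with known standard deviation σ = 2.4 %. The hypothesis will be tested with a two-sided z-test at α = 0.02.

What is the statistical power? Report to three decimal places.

Standardized effect: d = |μ₁ − μ₀| / σ = |88.5 − 90.5| / 2.4 = 0.8333
Noncentrality parameter: δ = d·√n = 0.8333 × √8 = 2.3570
Critical value for a two-sided test at α = 0.02: z_{α/2} = 2.326.
Power = Φ(δ − 2.326) + Φ(−δ − 2.326) = Φ(0.031) + Φ(-4.683) = 0.5122 + 0.0000 = 0.5122.

Power ≈ 0.512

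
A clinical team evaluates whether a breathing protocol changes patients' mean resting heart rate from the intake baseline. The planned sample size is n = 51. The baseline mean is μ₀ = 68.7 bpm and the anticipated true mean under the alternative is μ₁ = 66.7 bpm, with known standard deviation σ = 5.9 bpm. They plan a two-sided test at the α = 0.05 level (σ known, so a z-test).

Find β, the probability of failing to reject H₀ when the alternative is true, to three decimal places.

β ≈ 0.322

Standardized effect: d = |μ₁ − μ₀| / σ = |66.7 − 68.7| / 5.9 = 0.3390
Noncentrality parameter: δ = d·√n = 0.3390 × √51 = 2.4208
Two-sided α = 0.05 → critical value z_{0.025} = 1.960.
Power = Φ(δ − 1.960) + Φ(−δ − 1.960) = Φ(0.461) + Φ(-4.381) = 0.6776 + 0.0000 = 0.6776.
Type II error: β = 1 − power = 1 − 0.6776 = 0.3224.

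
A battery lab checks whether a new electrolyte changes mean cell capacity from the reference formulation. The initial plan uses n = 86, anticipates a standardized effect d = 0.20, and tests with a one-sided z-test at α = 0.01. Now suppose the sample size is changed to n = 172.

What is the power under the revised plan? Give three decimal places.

With n = 172: δ = d·√n = 0.20 × √172 = 2.6230. Critical value z_{0.01} = 2.326.
Revised power = Φ(δ − 2.326) = Φ(0.297) = 0.6166.

Power ≈ 0.617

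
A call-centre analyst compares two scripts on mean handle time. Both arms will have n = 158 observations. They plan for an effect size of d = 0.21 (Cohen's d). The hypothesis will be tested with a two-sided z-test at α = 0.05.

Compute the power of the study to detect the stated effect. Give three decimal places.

Power ≈ 0.463

Noncentrality parameter: δ = d·√(n/2) = 0.21 × √(158/2) = 1.8665
Two-sided α = 0.05 → critical value z_{0.025} = 1.960.
Power = Φ(δ − 1.960) + Φ(−δ − 1.960) = Φ(-0.093) + Φ(-3.826) = 0.4628 + 0.0001 = 0.4628.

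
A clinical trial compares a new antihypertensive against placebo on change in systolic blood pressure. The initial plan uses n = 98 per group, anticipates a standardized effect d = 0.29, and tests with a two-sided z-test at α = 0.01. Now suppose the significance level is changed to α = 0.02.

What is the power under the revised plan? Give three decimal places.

Power ≈ 0.383

δ = d·√(n/2) = 0.29 × √(98/2) = 2.0300 (unchanged). New critical value: z_{0.01} = 2.326.
Revised power = Φ(δ − 2.326) + Φ(−δ − 2.326) = Φ(-0.296) + Φ(-4.356) = 0.3835 + 0.0000 = 0.3835.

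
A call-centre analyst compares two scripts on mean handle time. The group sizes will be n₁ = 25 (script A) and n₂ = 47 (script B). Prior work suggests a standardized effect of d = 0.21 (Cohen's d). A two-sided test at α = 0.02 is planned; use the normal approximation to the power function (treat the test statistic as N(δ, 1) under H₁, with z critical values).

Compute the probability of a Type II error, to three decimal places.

β ≈ 0.930

Noncentrality parameter: δ = d / √(1/n₁ + 1/n₂) = 0.21 / √(1/25 + 1/47) = 0.8483
Critical value for a two-sided test at α = 0.02: z_{α/2} = 2.326.
Power = Φ(δ − 2.326) + Φ(−δ − 2.326) = Φ(-1.478) + Φ(-3.175) = 0.0697 + 0.0007 = 0.0705.
Type II error: β = 1 − power = 1 − 0.0705 = 0.9295.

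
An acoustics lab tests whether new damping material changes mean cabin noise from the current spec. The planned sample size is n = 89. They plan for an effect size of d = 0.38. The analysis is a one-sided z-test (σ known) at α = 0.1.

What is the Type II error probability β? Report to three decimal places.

Noncentrality parameter: δ = d·√n = 0.38 × √89 = 3.5849
One-sided α = 0.1 → critical value z_{0.1} = 1.282.
Power = Φ(δ − 1.282) = Φ(2.303) = 0.9894.
Type II error: β = 1 − power = 1 − 0.9894 = 0.0106.

β ≈ 0.011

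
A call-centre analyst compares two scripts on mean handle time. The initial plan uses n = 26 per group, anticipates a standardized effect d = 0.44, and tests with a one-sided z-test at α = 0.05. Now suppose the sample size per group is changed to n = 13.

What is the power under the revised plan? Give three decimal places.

With n = 13 per group: δ = d·√(n/2) = 0.44 × √(13/2) = 1.1218. Critical value z_{0.05} = 1.645.
Revised power = P(Z > 1.645 − δ) = Φ(-0.523) = 0.3005.

Power ≈ 0.300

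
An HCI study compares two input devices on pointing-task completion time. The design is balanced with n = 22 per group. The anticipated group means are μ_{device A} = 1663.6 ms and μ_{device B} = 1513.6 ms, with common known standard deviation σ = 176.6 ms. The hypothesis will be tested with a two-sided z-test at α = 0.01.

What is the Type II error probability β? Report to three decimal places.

Standardized effect: d = |μ_{device A} − μ_{device B}| / σ = |1663.6 − 1513.6| / 176.6 = 0.8494
Noncentrality parameter: δ = d·√(n/2) = 0.8494 × √(22/2) = 2.8171
Two-sided α = 0.01 → critical value z_{0.005} = 2.576.
Power = Φ(δ − 2.576) + Φ(−δ − 2.576) = Φ(0.241) + Φ(-5.393) = 0.5953 + 0.0000 = 0.5953.
Type II error: β = 1 − power = 1 − 0.5953 = 0.4047.

β ≈ 0.405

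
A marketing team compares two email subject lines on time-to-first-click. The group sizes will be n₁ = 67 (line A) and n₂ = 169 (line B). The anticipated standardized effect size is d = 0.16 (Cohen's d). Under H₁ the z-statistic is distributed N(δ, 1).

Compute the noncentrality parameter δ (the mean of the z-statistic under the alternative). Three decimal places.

The noncentrality parameter scales effect size by the design's sample-size factor: δ = d / √(1/n₁ + 1/n₂) = 0.16 / √(1/67 + 1/169) = 1.1083

δ ≈ 1.108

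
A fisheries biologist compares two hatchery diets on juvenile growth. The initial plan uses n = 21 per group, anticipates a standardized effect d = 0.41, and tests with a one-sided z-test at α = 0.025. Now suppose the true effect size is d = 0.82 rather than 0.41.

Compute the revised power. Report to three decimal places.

With d = 0.82: δ = d·√(n/2) = 0.82 × √(21/2) = 2.6571. Critical value z_{0.025} = 1.960.
Revised power = P(Z > 1.960 − δ) = Φ(0.697) = 0.7571.

Power ≈ 0.757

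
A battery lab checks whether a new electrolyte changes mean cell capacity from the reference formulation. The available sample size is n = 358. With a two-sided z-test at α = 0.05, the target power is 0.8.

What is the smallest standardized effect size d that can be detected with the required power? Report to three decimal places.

Need Φ(δ − 1.960) = 0.8, so δ = 1.960 + 0.842 = 2.802.
(Lower-tail contribution to power is negligible for δ > 0.)
δ = d·√n ⇒ d = δ/√n = 2.802/√358 = 0.1481.

d ≈ 0.148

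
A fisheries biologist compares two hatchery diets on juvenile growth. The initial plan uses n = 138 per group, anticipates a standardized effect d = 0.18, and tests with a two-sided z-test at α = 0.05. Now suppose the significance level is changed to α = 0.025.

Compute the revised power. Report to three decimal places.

δ = d·√(n/2) = 0.18 × √(138/2) = 1.4952 (unchanged). New critical value: z_{0.0125} = 2.241.
Revised power = Φ(δ − 2.241) + Φ(−δ − 2.241) = Φ(-0.746) + Φ(-3.737) = 0.2278 + 0.0001 = 0.2279.

Power ≈ 0.228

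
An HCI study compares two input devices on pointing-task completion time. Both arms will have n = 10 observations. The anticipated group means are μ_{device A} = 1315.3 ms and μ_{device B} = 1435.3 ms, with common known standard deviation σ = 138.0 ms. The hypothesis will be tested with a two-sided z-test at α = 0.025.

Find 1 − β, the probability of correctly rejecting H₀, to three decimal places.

Standardized effect: d = |μ_{device A} − μ_{device B}| / σ = |1315.3 − 1435.3| / 138.0 = 0.8696
Noncentrality parameter: δ = d·√(n/2) = 0.8696 × √(10/2) = 1.9444
Two-sided α = 0.025 → critical value z_{0.0125} = 2.241.
Power = Φ(δ − 2.241) + Φ(−δ − 2.241) = Φ(-0.297) + Φ(-4.186) = 0.3832 + 0.0000 = 0.3832.

Power ≈ 0.383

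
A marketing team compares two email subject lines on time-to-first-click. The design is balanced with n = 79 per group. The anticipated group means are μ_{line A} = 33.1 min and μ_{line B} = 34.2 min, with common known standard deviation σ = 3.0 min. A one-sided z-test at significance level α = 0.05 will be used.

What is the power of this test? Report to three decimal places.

Power ≈ 0.745

Standardized effect: d = |μ_{line A} − μ_{line B}| / σ = |33.1 − 34.2| / 3.0 = 0.3667
Noncentrality parameter: δ = d·√(n/2) = 0.3667 × √(79/2) = 2.3045
Critical value for a one-sided test at α = 0.05: z_α = 1.645.
Power = Φ(δ − 1.645) = Φ(0.660) = 0.7452.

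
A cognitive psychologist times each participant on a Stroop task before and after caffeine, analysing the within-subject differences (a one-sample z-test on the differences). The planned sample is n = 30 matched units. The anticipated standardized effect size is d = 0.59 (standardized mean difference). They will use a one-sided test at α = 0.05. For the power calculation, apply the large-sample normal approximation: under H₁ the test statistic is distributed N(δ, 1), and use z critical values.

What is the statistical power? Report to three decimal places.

Noncentrality parameter: λ = d·√n = 0.59 × √30 = 3.2316
Critical value for a one-sided test at α = 0.05: z_α = 1.645.
Power = P(Z > 1.645 − λ) = Φ(1.587) = 0.9437.

Power ≈ 0.944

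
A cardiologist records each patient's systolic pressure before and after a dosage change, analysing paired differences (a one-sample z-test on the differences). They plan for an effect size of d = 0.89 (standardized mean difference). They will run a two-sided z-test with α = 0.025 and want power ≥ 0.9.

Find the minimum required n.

For power 0.9 need Φ(δ − z_{0.0125}) = 0.9, so δ = z_{0.0125} + z_{0.10} = 2.241 + 1.282 = 3.523.
(Ignoring the negligible lower-tail rejection probability gives the usual closed-form inversion.)
δ = d·√n ⇒ n = (δ/d)² = (3.523 / 0.89)² = 15.67.
Rounding up, n = 16.

n = 16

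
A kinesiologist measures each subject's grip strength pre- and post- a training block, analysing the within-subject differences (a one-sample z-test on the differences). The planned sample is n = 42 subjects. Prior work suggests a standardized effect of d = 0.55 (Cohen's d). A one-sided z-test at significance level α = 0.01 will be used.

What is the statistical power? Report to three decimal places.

Power ≈ 0.892

Noncentrality parameter: δ = d·√n = 0.55 × √42 = 3.5644
One-sided α = 0.01 → critical value z_{0.01} = 2.326.
Power = Φ(δ − 2.326) = Φ(1.238) = 0.8922.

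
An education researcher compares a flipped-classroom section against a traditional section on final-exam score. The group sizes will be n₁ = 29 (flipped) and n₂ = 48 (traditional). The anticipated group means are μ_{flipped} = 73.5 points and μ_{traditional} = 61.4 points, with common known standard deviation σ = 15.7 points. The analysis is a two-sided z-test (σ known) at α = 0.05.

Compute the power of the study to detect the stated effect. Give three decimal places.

Power ≈ 0.906

Standardized effect: d = |μ_{flipped} − μ_{traditional}| / σ = |73.5 − 61.4| / 15.7 = 0.7707
Noncentrality parameter: λ = d / √(1/n₁ + 1/n₂) = 0.7707 / √(1/29 + 1/48) = 3.2769
Critical value for a two-sided test at α = 0.05: z_{α/2} = 1.960.
Power = Φ(λ − 1.960) + Φ(−λ − 1.960) = Φ(1.317) + Φ(-5.237) = 0.9061 + 0.0000 = 0.9061.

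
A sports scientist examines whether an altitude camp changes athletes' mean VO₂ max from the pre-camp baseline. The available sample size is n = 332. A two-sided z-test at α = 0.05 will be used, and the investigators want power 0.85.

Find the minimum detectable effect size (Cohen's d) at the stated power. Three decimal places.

d ≈ 0.164

Required noncentrality: δ = z_{0.025} + z_{0.15} = 1.960 + 1.036 = 2.996.
(Lower-tail contribution to power is negligible for δ > 0.)
δ = d·√n ⇒ d = δ/√n = 2.996/√332 = 0.1644.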